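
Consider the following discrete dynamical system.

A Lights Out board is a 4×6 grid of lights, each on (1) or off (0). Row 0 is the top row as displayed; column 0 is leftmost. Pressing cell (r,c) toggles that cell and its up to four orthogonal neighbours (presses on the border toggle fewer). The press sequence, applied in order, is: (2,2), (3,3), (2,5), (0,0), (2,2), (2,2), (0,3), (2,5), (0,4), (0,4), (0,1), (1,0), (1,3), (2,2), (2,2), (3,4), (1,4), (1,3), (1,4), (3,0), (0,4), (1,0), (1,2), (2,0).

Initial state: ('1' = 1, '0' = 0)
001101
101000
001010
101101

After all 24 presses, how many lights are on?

9

gen 0: 001101
101000
001010
101101
gen 1: 001101
100000
010110
100101
gen 2: 001101
100000
010010
101011
gen 3: 001101
100001
010001
101010
gen 4: 111101
000001
010001
101010
gen 5: 111101
001001
001101
100010
gen 6: 111101
000001
010001
101010
gen 7: 110011
000101
010001
101010
gen 8: 110011
000100
010010
101011
gen 9: 110100
000110
010010
101011
gen 10: 110011
000100
010010
101011
gen 11: 001011
010100
010010
101011
gen 12: 101011
100100
110010
101011
gen 13: 101111
101010
110110
101011
gen 14: 101111
100010
101010
100011
gen 15: 101111
101010
110110
101011
gen 16: 101111
101010
110100
101100
gen 17: 101101
101101
110110
101100
gen 18: 101001
100011
110010
101100
gen 19: 101011
100100
110000
101100
gen 20: 101011
100100
010000
011100
gen 21: 101100
100110
010000
011100
gen 22: 001100
010110
110000
011100
gen 23: 000100
001010
111000
011100
gen 24: 000100
101010
001000
111100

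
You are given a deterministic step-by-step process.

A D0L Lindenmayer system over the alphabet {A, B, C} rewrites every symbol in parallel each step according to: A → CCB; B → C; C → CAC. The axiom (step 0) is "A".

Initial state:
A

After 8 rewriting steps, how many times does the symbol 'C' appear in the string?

[0] A
[1] CCB
[2] CACCACC
[3] CACCCBCACCACCCBCACCAC
[4] CACCCBCACCACCACCCACCCBCACCACCCBCACCACCACCCACCCBCACCACCCBCAC
[5] CACCCBCACCACCACCCACCCBCACCACCCBCACCACCCBCACCACCACCCBCACCAC…CBCACCACCACCCBCACCACCACCCACCCBCACCACCCBCACCACCACCCACCCBCAC  (len 167)
[6] CACCCBCACCACCACCCACCCBCACCACCCBCACCACCCBCACCACCACCCBCACCAC…ACCCACCCBCACCACCCBCACCACCCBCACCACCACCCBCACCACCACCCACCCBCAC  (len 473)
[7] CACCCBCACCACCACCCACCCBCACCACCCBCACCACCCBCACCACCACCCBCACCAC…ACCCACCCBCACCACCCBCACCACCCBCACCACCACCCBCACCACCACCCACCCBCAC  (len 1339)
[8] CACCCBCACCACCACCCACCCBCACCACCCBCACCACCCBCACCACCACCCBCACCAC…ACCCACCCBCACCACCCBCACCACCCBCACCACCACCCBCACCACCACCCACCCBCAC  (len 3791)

2565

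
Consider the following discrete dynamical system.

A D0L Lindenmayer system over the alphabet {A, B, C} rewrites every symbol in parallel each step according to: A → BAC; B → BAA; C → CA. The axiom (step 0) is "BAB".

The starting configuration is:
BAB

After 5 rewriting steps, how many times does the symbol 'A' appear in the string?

252

k=0  BAB
k=1  BAABACBAA
k=2  BAABACBACBAABACCABAABACBAC
k=3  BAABACBACBAABACCABAABACCABAABACBACBAABACCACABACBAABACBACBAABACCABAABACCA
k=4  BAABACBACBAABACCABAABACCABAABACBACBAABACCACABACBAABACBACBA…ABACCABAABACCABAABACBACBAABACCACABACBAABACBACBAABACCACABAC  (len 198)
k=5  BAABACBACBAABACCABAABACCABAABACBACBAABACCACABACBAABACBACBA…ABACBACBAABACCABAABACCABAABACBACBAABACCACABACCABACBAABACCA  (len 542)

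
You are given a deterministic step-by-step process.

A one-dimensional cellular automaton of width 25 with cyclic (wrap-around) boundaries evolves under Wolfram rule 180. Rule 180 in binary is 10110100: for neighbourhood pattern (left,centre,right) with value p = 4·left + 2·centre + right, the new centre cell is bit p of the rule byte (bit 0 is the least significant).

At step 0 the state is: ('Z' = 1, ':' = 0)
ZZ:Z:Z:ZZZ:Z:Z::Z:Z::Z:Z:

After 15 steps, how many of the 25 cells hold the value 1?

gen 0: ZZ:Z:Z:ZZZ:Z:Z::Z:Z::Z:Z:
gen 1: ::ZZZZZ:Z:ZZZZZ:ZZZZ:ZZZZ
gen 2: Z::ZZZ:ZZZ:ZZZ:Z:ZZ:Z:ZZ:
gen 3: ZZ::Z:Z:Z:Z:Z:ZZZ::ZZZ::Z
gen 4: Z:Z:ZZZZZZZZZZ:Z:Z::Z:Z::
gen 5: ZZZZ:ZZZZZZZZ:ZZZZZ:ZZZZ:
gen 6: :ZZ:Z:ZZZZZZ:Z:ZZZ:Z:ZZ:Z
gen 7: Z::ZZZ:ZZZZ:ZZZ:Z:ZZZ::ZZ
gen 8: :Z::Z:Z:ZZ:Z:Z:ZZZ:Z:Z::Z
gen 9: ZZZ:ZZZZ::ZZZZZ:Z:ZZZZZ:Z
gen 10: ZZ:Z:ZZ:Z::ZZZ:ZZZ:ZZZ:Z:
gen 11: ::ZZZ::ZZZ::Z:Z:Z:Z:Z:ZZZ
gen 12: Z::Z:Z::Z:Z:ZZZZZZZZZZ:Z:
gen 13: ZZ:ZZZZ:ZZZZ:ZZZZZZZZ:ZZZ
gen 14: Z:Z:ZZ:Z:ZZ:Z:ZZZZZZ:Z:ZZ
gen 15: :ZZZ::ZZZ::ZZZ:ZZZZ:ZZZ:Z

17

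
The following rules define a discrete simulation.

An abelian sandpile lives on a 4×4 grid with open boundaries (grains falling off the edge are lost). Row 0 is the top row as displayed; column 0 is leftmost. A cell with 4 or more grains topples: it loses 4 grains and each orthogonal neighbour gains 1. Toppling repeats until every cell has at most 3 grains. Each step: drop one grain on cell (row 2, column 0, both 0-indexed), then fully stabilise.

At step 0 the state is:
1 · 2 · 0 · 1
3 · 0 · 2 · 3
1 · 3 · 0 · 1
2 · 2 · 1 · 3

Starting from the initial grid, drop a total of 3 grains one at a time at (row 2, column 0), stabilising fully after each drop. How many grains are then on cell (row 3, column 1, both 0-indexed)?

k=0  1 · 2 · 0 · 1
3 · 0 · 2 · 3
1 · 3 · 0 · 1
2 · 2 · 1 · 3
k=1  1 · 2 · 0 · 1
3 · 0 · 2 · 3
2 · 3 · 0 · 1
2 · 2 · 1 · 3
k=2  1 · 2 · 0 · 1
3 · 0 · 2 · 3
3 · 3 · 0 · 1
2 · 2 · 1 · 3
k=3  2 · 2 · 0 · 1
0 · 2 · 2 · 3
2 · 0 · 1 · 1
3 · 3 · 1 · 3

3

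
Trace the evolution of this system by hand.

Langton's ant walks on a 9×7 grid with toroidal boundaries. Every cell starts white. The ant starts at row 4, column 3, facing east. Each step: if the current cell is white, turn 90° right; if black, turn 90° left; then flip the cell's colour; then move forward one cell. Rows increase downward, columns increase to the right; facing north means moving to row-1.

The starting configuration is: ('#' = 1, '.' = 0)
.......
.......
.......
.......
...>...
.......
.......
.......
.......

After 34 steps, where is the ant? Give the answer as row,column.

t=0: .......
.......
.......
.......
...>...
.......
.......
.......
.......
t=1: .......
.......
.......
.......
...#...
...v...
.......
.......
.......
t=2: .......
.......
.......
.......
...#...
..<#...
.......
.......
.......
t=3: .......
.......
.......
.......
..^#...
..##...
.......
.......
.......
t=4: .......
.......
.......
.......
..#>...
..##...
.......
.......
.......
t=5: .......
.......
.......
...^...
..#....
..##...
.......
.......
.......
t=6: .......
.......
.......
...#>..
..#....
..##...
.......
.......
.......
t=7: .......
.......
.......
...##..
..#.v..
..##...
.......
.......
.......
t=8: .......
.......
.......
...##..
..#<#..
..##...
.......
.......
.......
t=9: .......
.......
.......
...^#..
..###..
..##...
.......
.......
.......
t=10: .......
.......
.......
..<.#..
..###..
..##...
.......
.......
.......
t=11: .......
.......
..^....
..#.#..
..###..
..##...
.......
.......
.......
t=12: .......
.......
..#>...
..#.#..
..###..
..##...
.......
.......
.......
t=13: .......
.......
..##...
..#v#..
..###..
..##...
.......
.......
.......
t=14: .......
.......
..##...
..<##..
..###..
..##...
.......
.......
.......
t=15: .......
.......
..##...
...##..
..v##..
..##...
.......
.......
.......
t=16: .......
.......
..##...
...##..
...>#..
..##...
.......
.......
.......
t=17: .......
.......
..##...
...^#..
....#..
..##...
.......
.......
.......
t=18: .......
.......
..##...
..<.#..
....#..
..##...
.......
.......
.......
t=19: .......
.......
..^#...
..#.#..
....#..
..##...
.......
.......
.......
t=20: .......
.......
.<.#...
..#.#..
....#..
..##...
.......
.......
.......
t=21: .......
.^.....
.#.#...
..#.#..
....#..
..##...
.......
.......
.......
t=22: .......
.#>....
.#.#...
..#.#..
....#..
..##...
.......
.......
.......
t=23: .......
.##....
.#v#...
..#.#..
....#..
..##...
.......
.......
.......
t=24: .......
.##....
.<##...
..#.#..
....#..
..##...
.......
.......
.......
t=25: .......
.##....
..##...
.v#.#..
....#..
..##...
.......
.......
.......
t=26: .......
.##....
..##...
<##.#..
....#..
..##...
.......
.......
.......
t=27: .......
.##....
^.##...
###.#..
....#..
..##...
.......
.......
.......
t=28: .......
.##....
#>##...
###.#..
....#..
..##...
.......
.......
.......
t=29: .......
.##....
####...
#v#.#..
....#..
..##...
.......
.......
.......
t=30: .......
.##....
####...
#.>.#..
....#..
..##...
.......
.......
.......
t=31: .......
.##....
##^#...
#...#..
....#..
..##...
.......
.......
.......
t=32: .......
.##....
#<.#...
#...#..
....#..
..##...
.......
.......
.......
t=33: .......
.##....
#..#...
#v..#..
....#..
..##...
.......
.......
.......
t=34: .......
.##....
#..#...
<#..#..
....#..
..##...
.......
.......
.......

3,0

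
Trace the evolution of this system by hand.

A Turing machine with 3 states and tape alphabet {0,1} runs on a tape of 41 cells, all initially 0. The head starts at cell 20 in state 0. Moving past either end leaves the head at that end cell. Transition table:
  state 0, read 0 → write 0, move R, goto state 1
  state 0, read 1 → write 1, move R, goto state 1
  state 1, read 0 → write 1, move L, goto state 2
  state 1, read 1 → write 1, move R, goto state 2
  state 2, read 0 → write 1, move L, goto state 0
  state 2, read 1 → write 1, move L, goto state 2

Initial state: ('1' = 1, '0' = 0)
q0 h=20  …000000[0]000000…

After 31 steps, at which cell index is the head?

15

[0] q0 h=20  …000000[0]000000…
[1] q1 h=21  …000000[0]000000…
[2] q2 h=20  …000000[0]100000…
[3] q0 h=19  …000000[0]110000…
[4] q1 h=20  …000000[1]100000…
[5] q2 h=21  …000001[1]000000…
[6] q2 h=20  …000000[1]100000…
[7] q2 h=19  …000000[0]110000…
[8] q0 h=18  …000000[0]111000…
[9] q1 h=19  …000000[1]110000…
[10] q2 h=20  …000001[1]100000…
[11] q2 h=19  …000000[1]110000…
[12] q2 h=18  …000000[0]111000…
[13] q0 h=17  …000000[0]111100…
[14] q1 h=18  …000000[1]111000…
[15] q2 h=19  …000001[1]110000…
[16] q2 h=18  …000000[1]111000…
[17] q2 h=17  …000000[0]111100…
[18] q0 h=16  …000000[0]111110…
[19] q1 h=17  …000000[1]111100…
[20] q2 h=18  …000001[1]111000…
[21] q2 h=17  …000000[1]111100…
[22] q2 h=16  …000000[0]111110…
[23] q0 h=15  …000000[0]111111…
[24] q1 h=16  …000000[1]111110…
[25] q2 h=17  …000001[1]111100…
[26] q2 h=16  …000000[1]111110…
[27] q2 h=15  …000000[0]111111…
[28] q0 h=14  …000000[0]111111…
[29] q1 h=15  …000000[1]111111…
[30] q2 h=16  …000001[1]111110…
[31] q2 h=15  …000000[1]111111…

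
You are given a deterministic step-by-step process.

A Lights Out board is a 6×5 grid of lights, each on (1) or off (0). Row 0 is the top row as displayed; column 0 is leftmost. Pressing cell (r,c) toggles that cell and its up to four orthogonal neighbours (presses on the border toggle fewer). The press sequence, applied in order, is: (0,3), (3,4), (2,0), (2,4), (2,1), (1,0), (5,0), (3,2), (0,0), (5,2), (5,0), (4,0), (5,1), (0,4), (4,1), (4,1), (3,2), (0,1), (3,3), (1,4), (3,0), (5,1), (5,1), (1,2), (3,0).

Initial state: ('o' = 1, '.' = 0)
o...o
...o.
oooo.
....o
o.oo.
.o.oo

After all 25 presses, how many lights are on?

gen 0: o...o
...o.
oooo.
....o
o.oo.
.o.oo
gen 1: o.oo.
.....
oooo.
....o
o.oo.
.o.oo
gen 2: o.oo.
.....
ooooo
...o.
o.ooo
.o.oo
gen 3: o.oo.
o....
..ooo
o..o.
o.ooo
.o.oo
gen 4: o.oo.
o...o
..o..
o..oo
o.ooo
.o.oo
gen 5: o.oo.
oo..o
oo...
oo.oo
o.ooo
.o.oo
gen 6: ..oo.
....o
.o...
oo.oo
o.ooo
.o.oo
gen 7: ..oo.
....o
.o...
oo.oo
..ooo
o..oo
gen 8: ..oo.
....o
.oo..
o.o.o
...oo
o..oo
gen 9: oooo.
o...o
.oo..
o.o.o
...oo
o..oo
gen 10: oooo.
o...o
.oo..
o.o.o
..ooo
ooo.o
gen 11: oooo.
o...o
.oo..
o.o.o
o.ooo
..o.o
gen 12: oooo.
o...o
.oo..
..o.o
.oooo
o.o.o
gen 13: oooo.
o...o
.oo..
..o.o
..ooo
.o..o
gen 14: ooo.o
o....
.oo..
..o.o
..ooo
.o..o
gen 15: ooo.o
o....
.oo..
.oo.o
oo.oo
....o
gen 16: ooo.o
o....
.oo..
..o.o
..ooo
.o..o
gen 17: ooo.o
o....
.o...
.o.oo
...oo
.o..o
gen 18: ....o
oo...
.o...
.o.oo
...oo
.o..o
gen 19: ....o
oo...
.o.o.
.oo..
....o
.o..o
gen 20: .....
oo.oo
.o.oo
.oo..
....o
.o..o
gen 21: .....
oo.oo
oo.oo
o.o..
o...o
.o..o
gen 22: .....
oo.oo
oo.oo
o.o..
oo..o
o.o.o
gen 23: .....
oo.oo
oo.oo
o.o..
o...o
.o..o
gen 24: ..o..
o.o.o
ooooo
o.o..
o...o
.o..o
gen 25: ..o..
o.o.o
.oooo
.oo..
....o
.o..o

13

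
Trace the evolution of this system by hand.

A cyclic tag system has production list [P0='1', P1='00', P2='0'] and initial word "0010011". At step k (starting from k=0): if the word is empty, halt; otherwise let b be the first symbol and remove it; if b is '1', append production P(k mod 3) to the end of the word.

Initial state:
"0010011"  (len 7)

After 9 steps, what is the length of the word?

1

0) "0010011"  (len 7)
1) "010011"  (len 6)
2) "10011"  (len 5)
3) "00110"  (len 5)
4) "0110"  (len 4)
5) "110"  (len 3)
6) "100"  (len 3)
7) "001"  (len 3)
8) "01"  (len 2)
9) "1"  (len 1)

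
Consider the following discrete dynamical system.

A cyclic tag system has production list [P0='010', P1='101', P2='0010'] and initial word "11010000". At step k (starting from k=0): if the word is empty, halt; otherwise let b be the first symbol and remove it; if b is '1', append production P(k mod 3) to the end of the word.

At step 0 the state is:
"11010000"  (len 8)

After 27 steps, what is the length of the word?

16

k=0  "11010000"  (len 8)
k=1  "1010000010"  (len 10)
k=2  "010000010101"  (len 12)
k=3  "10000010101"  (len 11)
k=4  "0000010101010"  (len 13)
k=5  "000010101010"  (len 12)
k=6  "00010101010"  (len 11)
k=7  "0010101010"  (len 10)
k=8  "010101010"  (len 9)
k=9  "10101010"  (len 8)
k=10  "0101010010"  (len 10)
k=11  "101010010"  (len 9)
k=12  "010100100010"  (len 12)
k=13  "10100100010"  (len 11)
k=14  "0100100010101"  (len 13)
k=15  "100100010101"  (len 12)
k=16  "00100010101010"  (len 14)
k=17  "0100010101010"  (len 13)
k=18  "100010101010"  (len 12)
k=19  "00010101010010"  (len 14)
k=20  "0010101010010"  (len 13)
k=21  "010101010010"  (len 12)
k=22  "10101010010"  (len 11)
k=23  "0101010010101"  (len 13)
k=24  "101010010101"  (len 12)
k=25  "01010010101010"  (len 14)
k=26  "1010010101010"  (len 13)
k=27  "0100101010100010"  (len 16)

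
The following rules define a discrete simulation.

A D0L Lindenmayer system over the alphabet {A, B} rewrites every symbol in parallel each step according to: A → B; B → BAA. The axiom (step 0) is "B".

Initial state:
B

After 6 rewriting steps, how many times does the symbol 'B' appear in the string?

43

0) B
1) BAA
2) BAABB
3) BAABBBAABAA
4) BAABBBAABAABAABBBAABB
5) BAABBBAABAABAABBBAABBBAABBBAABAABAABBBAABAA
6) BAABBBAABAABAABBBAABBBAABBBAABAABAABBBAABAABAABBBAABAABAABBBAABBBAABBBAABAABAABBBAABB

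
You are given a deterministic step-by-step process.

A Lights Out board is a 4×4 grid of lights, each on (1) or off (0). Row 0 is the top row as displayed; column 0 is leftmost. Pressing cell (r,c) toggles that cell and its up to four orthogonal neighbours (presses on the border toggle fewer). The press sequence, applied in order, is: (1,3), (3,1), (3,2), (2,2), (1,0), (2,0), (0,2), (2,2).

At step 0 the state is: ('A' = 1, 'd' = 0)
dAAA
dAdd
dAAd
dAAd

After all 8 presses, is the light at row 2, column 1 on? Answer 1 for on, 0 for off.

1

[0] dAAA
dAdd
dAAd
dAAd
[1] dAAd
dAAA
dAAA
dAAd
[2] dAAd
dAAA
ddAA
Addd
[3] dAAd
dAAA
dddA
AAAA
[4] dAAd
dAdA
dAAd
AAdA
[5] AAAd
AddA
AAAd
AAdA
[6] AAAd
dddA
ddAd
dAdA
[7] AddA
ddAA
ddAd
dAdA
[8] AddA
dddA
dAdA
dAAA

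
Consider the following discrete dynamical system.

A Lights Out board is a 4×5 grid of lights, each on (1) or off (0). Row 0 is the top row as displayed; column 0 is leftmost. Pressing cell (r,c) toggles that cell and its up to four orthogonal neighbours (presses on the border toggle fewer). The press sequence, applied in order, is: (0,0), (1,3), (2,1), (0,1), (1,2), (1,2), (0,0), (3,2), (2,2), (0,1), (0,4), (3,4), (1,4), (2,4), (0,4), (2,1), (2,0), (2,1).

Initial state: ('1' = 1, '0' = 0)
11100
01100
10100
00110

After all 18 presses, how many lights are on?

[0] 11100
01100
10100
00110
[1] 00100
11100
10100
00110
[2] 00110
11011
10110
00110
[3] 00110
10011
01010
01110
[4] 11010
11011
01010
01110
[5] 11110
10101
01110
01110
[6] 11010
11011
01010
01110
[7] 00010
01011
01010
01110
[8] 00010
01011
01110
00000
[9] 00010
01111
00000
00100
[10] 11110
00111
00000
00100
[11] 11101
00110
00000
00100
[12] 11101
00110
00001
00111
[13] 11100
00101
00000
00111
[14] 11100
00100
00011
00110
[15] 11111
00101
00011
00110
[16] 11111
01101
11111
01110
[17] 11111
11101
00111
11110
[18] 11111
10101
11011
10110

15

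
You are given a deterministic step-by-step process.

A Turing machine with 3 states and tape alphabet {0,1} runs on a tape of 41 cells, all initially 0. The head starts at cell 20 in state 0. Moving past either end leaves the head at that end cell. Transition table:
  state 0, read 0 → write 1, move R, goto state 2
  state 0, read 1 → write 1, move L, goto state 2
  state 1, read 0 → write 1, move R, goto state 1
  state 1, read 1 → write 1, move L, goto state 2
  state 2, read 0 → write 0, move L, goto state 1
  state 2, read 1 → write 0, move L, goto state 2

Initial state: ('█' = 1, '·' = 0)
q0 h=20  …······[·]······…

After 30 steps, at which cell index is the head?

16

t=0: q0 h=20  …······[·]······…
t=1: q2 h=21  …·····█[·]······…
t=2: q1 h=20  …······[█]······…
t=3: q2 h=19  …······[·]█·····…
t=4: q1 h=18  …······[·]·█····…
t=5: q1 h=19  …·····█[·]█·····…
t=6: q1 h=20  …····██[█]······…
t=7: q2 h=19  …·····█[█]█·····…
t=8: q2 h=18  …······[█]·█····…
t=9: q2 h=17  …······[·]··█···…
t=10: q1 h=16  …······[·]···█··…
t=11: q1 h=17  …·····█[·]··█···…
t=12: q1 h=18  …····██[·]·█····…
t=13: q1 h=19  …···███[·]█·····…
t=14: q1 h=20  …··████[█]······…
t=15: q2 h=19  …···███[█]█·····…
t=16: q2 h=18  …····██[█]·█····…
t=17: q2 h=17  …·····█[█]··█···…
t=18: q2 h=16  …······[█]···█··…
t=19: q2 h=15  …······[·]····█·…
t=20: q1 h=14  …······[·]·····█…
t=21: q1 h=15  …·····█[·]····█·…
t=22: q1 h=16  …····██[·]···█··…
t=23: q1 h=17  …···███[·]··█···…
t=24: q1 h=18  …··████[·]·█····…
t=25: q1 h=19  …·█████[·]█·····…
t=26: q1 h=20  …██████[█]······…
t=27: q2 h=19  …·█████[█]█·····…
t=28: q2 h=18  …··████[█]·█····…
t=29: q2 h=17  …···███[█]··█···…
t=30: q2 h=16  …····██[█]···█··…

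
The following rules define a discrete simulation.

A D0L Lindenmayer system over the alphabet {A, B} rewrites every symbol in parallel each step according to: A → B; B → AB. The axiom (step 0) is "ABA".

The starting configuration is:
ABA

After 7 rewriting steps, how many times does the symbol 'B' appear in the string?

0) ABA
1) BABB
2) ABBABAB
3) BABABBABBAB
4) ABBABBABABBABABBAB
5) BABABBABABBABBABABBABBABABBAB
6) ABBABBABABBABBABABBABABBABBABABBABABBABBABABBAB
7) BABABBABABBABBABABBABABBABBABABBABBABABBABABBABBABABBABBABABBABABBABBABABBAB

47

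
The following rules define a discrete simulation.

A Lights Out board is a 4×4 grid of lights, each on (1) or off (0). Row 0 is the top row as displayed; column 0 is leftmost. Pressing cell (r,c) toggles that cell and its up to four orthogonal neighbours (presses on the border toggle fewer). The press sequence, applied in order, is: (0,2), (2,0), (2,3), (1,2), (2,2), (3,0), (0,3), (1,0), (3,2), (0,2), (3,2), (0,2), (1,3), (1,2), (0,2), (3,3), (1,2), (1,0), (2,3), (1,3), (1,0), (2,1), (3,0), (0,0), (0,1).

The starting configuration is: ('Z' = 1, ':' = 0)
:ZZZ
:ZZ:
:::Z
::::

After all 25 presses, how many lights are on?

0) :ZZZ
:ZZ:
:::Z
::::
1) ::::
:Z::
:::Z
::::
2) ::::
ZZ::
ZZ:Z
Z:::
3) ::::
ZZ:Z
ZZZ:
Z::Z
4) ::Z:
Z:Z:
ZZ::
Z::Z
5) ::Z:
Z:::
Z:ZZ
Z:ZZ
6) ::Z:
Z:::
::ZZ
:ZZZ
7) :::Z
Z::Z
::ZZ
:ZZZ
8) Z::Z
:Z:Z
Z:ZZ
:ZZZ
9) Z::Z
:Z:Z
Z::Z
::::
10) ZZZ:
:ZZZ
Z::Z
::::
11) ZZZ:
:ZZZ
Z:ZZ
:ZZZ
12) Z::Z
:Z:Z
Z:ZZ
:ZZZ
13) Z:::
:ZZ:
Z:Z:
:ZZZ
14) Z:Z:
:::Z
Z:::
:ZZZ
15) ZZ:Z
::ZZ
Z:::
:ZZZ
16) ZZ:Z
::ZZ
Z::Z
:Z::
17) ZZZZ
:Z::
Z:ZZ
:Z::
18) :ZZZ
Z:::
::ZZ
:Z::
19) :ZZZ
Z::Z
::::
:Z:Z
20) :ZZ:
Z:Z:
:::Z
:Z:Z
21) ZZZ:
:ZZ:
Z::Z
:Z:Z
22) ZZZ:
::Z:
:ZZZ
:::Z
23) ZZZ:
::Z:
ZZZZ
ZZ:Z
24) ::Z:
Z:Z:
ZZZZ
ZZ:Z
25) ZZ::
ZZZ:
ZZZZ
ZZ:Z

12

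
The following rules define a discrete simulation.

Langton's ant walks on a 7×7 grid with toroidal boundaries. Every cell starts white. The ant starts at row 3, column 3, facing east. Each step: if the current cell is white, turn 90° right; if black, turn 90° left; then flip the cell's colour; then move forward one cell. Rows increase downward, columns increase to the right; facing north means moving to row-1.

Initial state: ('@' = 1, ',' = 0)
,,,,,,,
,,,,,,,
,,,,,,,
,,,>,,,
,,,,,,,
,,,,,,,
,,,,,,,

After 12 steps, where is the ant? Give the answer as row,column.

[0] ,,,,,,,
,,,,,,,
,,,,,,,
,,,>,,,
,,,,,,,
,,,,,,,
,,,,,,,
[1] ,,,,,,,
,,,,,,,
,,,,,,,
,,,@,,,
,,,v,,,
,,,,,,,
,,,,,,,
[2] ,,,,,,,
,,,,,,,
,,,,,,,
,,,@,,,
,,<@,,,
,,,,,,,
,,,,,,,
[3] ,,,,,,,
,,,,,,,
,,,,,,,
,,^@,,,
,,@@,,,
,,,,,,,
,,,,,,,
[4] ,,,,,,,
,,,,,,,
,,,,,,,
,,@>,,,
,,@@,,,
,,,,,,,
,,,,,,,
[5] ,,,,,,,
,,,,,,,
,,,^,,,
,,@,,,,
,,@@,,,
,,,,,,,
,,,,,,,
[6] ,,,,,,,
,,,,,,,
,,,@>,,
,,@,,,,
,,@@,,,
,,,,,,,
,,,,,,,
[7] ,,,,,,,
,,,,,,,
,,,@@,,
,,@,v,,
,,@@,,,
,,,,,,,
,,,,,,,
[8] ,,,,,,,
,,,,,,,
,,,@@,,
,,@<@,,
,,@@,,,
,,,,,,,
,,,,,,,
[9] ,,,,,,,
,,,,,,,
,,,^@,,
,,@@@,,
,,@@,,,
,,,,,,,
,,,,,,,
[10] ,,,,,,,
,,,,,,,
,,<,@,,
,,@@@,,
,,@@,,,
,,,,,,,
,,,,,,,
[11] ,,,,,,,
,,^,,,,
,,@,@,,
,,@@@,,
,,@@,,,
,,,,,,,
,,,,,,,
[12] ,,,,,,,
,,@>,,,
,,@,@,,
,,@@@,,
,,@@,,,
,,,,,,,
,,,,,,,

1,3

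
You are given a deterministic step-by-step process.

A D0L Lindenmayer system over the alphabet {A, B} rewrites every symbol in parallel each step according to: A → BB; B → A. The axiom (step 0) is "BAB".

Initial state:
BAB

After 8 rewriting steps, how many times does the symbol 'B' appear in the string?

32

step 0: BAB
step 1: ABBA
step 2: BBAABB
step 3: AABBBBAA
step 4: BBBBAAAABBBB
step 5: AAAABBBBBBBBAAAA
step 6: BBBBBBBBAAAAAAAABBBBBBBB
step 7: AAAAAAAABBBBBBBBBBBBBBBBAAAAAAAA
step 8: BBBBBBBBBBBBBBBBAAAAAAAAAAAAAAAABBBBBBBBBBBBBBBB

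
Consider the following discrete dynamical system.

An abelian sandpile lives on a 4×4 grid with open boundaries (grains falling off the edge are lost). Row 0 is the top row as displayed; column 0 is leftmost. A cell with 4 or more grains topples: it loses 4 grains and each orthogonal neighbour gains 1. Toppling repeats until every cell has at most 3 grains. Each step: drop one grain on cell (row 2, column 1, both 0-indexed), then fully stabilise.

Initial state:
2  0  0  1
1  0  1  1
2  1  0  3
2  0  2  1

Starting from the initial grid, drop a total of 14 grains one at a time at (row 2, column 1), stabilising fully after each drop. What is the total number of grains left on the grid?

0) 2  0  0  1
1  0  1  1
2  1  0  3
2  0  2  1
1) 2  0  0  1
1  0  1  1
2  2  0  3
2  0  2  1
2) 2  0  0  1
1  0  1  1
2  3  0  3
2  0  2  1
3) 2  0  0  1
1  1  1  1
3  0  1  3
2  1  2  1
4) 2  0  0  1
1  1  1  1
3  1  1  3
2  1  2  1
5) 2  0  0  1
1  1  1  1
3  2  1  3
2  1  2  1
6) 2  0  0  1
1  1  1  1
3  3  1  3
2  1  2  1
7) 2  0  0  1
2  2  1  1
0  1  2  3
3  2  2  1
8) 2  0  0  1
2  2  1  1
0  2  2  3
3  2  2  1
9) 2  0  0  1
2  2  1  1
0  3  2  3
3  2  2  1
10) 2  0  0  1
2  3  1  1
1  0  3  3
3  3  2  1
11) 2  0  0  1
2  3  1  1
1  1  3  3
3  3  2  1
12) 2  0  0  1
2  3  1  1
1  2  3  3
3  3  2  1
13) 2  0  0  1
2  3  1  1
1  3  3  3
3  3  2  1
14) 2  1  0  1
3  0  3  2
3  3  2  0
0  2  0  3

25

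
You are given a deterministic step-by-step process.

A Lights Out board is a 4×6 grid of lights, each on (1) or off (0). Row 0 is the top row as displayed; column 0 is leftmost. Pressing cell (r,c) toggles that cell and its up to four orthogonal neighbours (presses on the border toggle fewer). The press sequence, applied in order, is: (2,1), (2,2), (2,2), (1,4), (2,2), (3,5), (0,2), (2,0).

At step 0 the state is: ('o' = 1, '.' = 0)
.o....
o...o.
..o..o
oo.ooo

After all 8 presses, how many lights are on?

0) .o....
o...o.
..o..o
oo.ooo
1) .o....
oo..o.
oo...o
o..ooo
2) .o....
ooo.o.
o.oo.o
o.oooo
3) .o....
oo..o.
oo...o
o..ooo
4) .o..o.
oo.o.o
oo..oo
o..ooo
5) .o..o.
oooo.o
o.oooo
o.oooo
6) .o..o.
oooo.o
o.ooo.
o.oo..
7) ..ooo.
oo.o.o
o.ooo.
o.oo..
8) ..ooo.
.o.o.o
.oooo.
..oo..

12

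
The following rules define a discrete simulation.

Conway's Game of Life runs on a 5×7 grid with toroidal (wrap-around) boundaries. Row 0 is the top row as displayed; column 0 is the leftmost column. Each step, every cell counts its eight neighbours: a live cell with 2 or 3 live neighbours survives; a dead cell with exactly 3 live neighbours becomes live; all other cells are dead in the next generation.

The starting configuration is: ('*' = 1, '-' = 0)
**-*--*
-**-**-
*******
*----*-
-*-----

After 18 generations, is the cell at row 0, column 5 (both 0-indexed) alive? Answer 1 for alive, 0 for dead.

t=0: **-*--*
-**-**-
*******
*----*-
-*-----
t=1: ---****
-------
-------
---*-*-
-**----
t=2: --****-
----**-
-------
--*----
--*---*
t=3: --*---*
-----*-
-------
-------
-**-**-
t=4: -****-*
-------
-------
-------
-***-*-
t=5: **--**-
--**---
-------
--*----
**---*-
t=6: *--***-
-****--
--**---
-*-----
*-*-**-
t=7: *------
-*---*-
----*--
-*--*--
*-*--*-
t=8: *------
-------
----**-
-*-***-
*-----*
t=9: *-----*
-------
---*-*-
*--*---
**--***
t=10: -*-----
------*
----*--
****---
-*--**-
t=11: *----*-
-------
****---
****-*-
---**--
t=12: ----*--
*-*---*
*--**-*
*-----*
*--*-*-
t=13: **-***-
**--*-*
---*---
-*-*---
*---**-
t=14: --**---
-*----*
-*-**--
--**---
*----*-
t=15: ***---*
**--*--
**-**--
-***---
-*--*--
t=16: --**-**
----**-
----*--
-------
-------
t=17: ---*-**
------*
----**-
-------
-------
t=18: -----**
------*
-----*-
-------
-------

1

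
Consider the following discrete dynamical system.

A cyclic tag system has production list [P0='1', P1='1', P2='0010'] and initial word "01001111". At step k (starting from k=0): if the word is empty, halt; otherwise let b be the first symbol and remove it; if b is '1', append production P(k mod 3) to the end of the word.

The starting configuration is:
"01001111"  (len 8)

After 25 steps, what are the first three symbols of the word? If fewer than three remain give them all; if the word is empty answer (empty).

t=0: "01001111"  (len 8)
t=1: "1001111"  (len 7)
t=2: "0011111"  (len 7)
t=3: "011111"  (len 6)
t=4: "11111"  (len 5)
t=5: "11111"  (len 5)
t=6: "11110010"  (len 8)
t=7: "11100101"  (len 8)
t=8: "11001011"  (len 8)
t=9: "10010110010"  (len 11)
t=10: "00101100101"  (len 11)
t=11: "0101100101"  (len 10)
t=12: "101100101"  (len 9)
t=13: "011001011"  (len 9)
t=14: "11001011"  (len 8)
t=15: "10010110010"  (len 11)
t=16: "00101100101"  (len 11)
t=17: "0101100101"  (len 10)
t=18: "101100101"  (len 9)
t=19: "011001011"  (len 9)
t=20: "11001011"  (len 8)
t=21: "10010110010"  (len 11)
t=22: "00101100101"  (len 11)
t=23: "0101100101"  (len 10)
t=24: "101100101"  (len 9)
t=25: "011001011"  (len 9)

011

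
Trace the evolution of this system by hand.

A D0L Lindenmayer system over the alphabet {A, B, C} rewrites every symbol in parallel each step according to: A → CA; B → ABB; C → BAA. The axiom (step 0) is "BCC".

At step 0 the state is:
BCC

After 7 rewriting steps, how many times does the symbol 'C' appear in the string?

0) BCC
1) ABBBAABAA
2) CAABBABBABBCACAABBCACA
3) BAACACAABBABBCAABBABBCAABBABBBAACABAACACAABBABBBAACABAACA
4) ABBCACABAACABAACACAABBABBCAABBABBBAACACAABBABBCAABBABBBAAC…AABBCACABAACABAACACAABBABBCAABBABBABBCACABAACAABBCACABAACA  (len 144)
5) CAABBABBBAACABAACAABBCACABAACAABBCACABAACABAACACAABBABBCAA…ABBABBBAACABAACAABBCACABAACACAABBABBBAACABAACAABBCACABAACA  (len 366)
6) BAACACAABBABBCAABBABBABBCACABAACAABBCACABAACACAABBABBBAACA…BABBABBCACABAACAABBCACABAACACAABBABBBAACABAACAABBCACABAACA  (len 927)
7) ABBCACABAACABAACACAABBABBCAABBABBBAACACAABBABBCAABBABBCAAB…BABBABBCACABAACAABBCACABAACACAABBABBBAACABAACAABBCACABAACA  (len 2349)

432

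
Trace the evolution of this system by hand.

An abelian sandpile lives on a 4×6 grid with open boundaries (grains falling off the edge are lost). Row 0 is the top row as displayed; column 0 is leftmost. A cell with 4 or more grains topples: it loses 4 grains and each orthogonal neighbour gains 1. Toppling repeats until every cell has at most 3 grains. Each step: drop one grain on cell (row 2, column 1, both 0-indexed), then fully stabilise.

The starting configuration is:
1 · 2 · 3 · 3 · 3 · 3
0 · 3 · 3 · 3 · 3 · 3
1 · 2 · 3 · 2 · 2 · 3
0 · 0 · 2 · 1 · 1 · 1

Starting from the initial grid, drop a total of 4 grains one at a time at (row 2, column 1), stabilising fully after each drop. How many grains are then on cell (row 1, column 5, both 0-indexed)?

k=0  1 · 2 · 3 · 3 · 3 · 3
0 · 3 · 3 · 3 · 3 · 3
1 · 2 · 3 · 2 · 2 · 3
0 · 0 · 2 · 1 · 1 · 1
k=1  1 · 2 · 3 · 3 · 3 · 3
0 · 3 · 3 · 3 · 3 · 3
1 · 3 · 3 · 2 · 2 · 3
0 · 0 · 2 · 1 · 1 · 1
k=2  2 · 0 · 2 · 2 · 2 · 1
1 · 2 · 3 · 3 · 3 · 2
2 · 2 · 2 · 1 · 1 · 1
0 · 1 · 3 · 2 · 2 · 2
k=3  2 · 0 · 2 · 2 · 2 · 1
1 · 2 · 3 · 3 · 3 · 2
2 · 3 · 2 · 1 · 1 · 1
0 · 1 · 3 · 2 · 2 · 2
k=4  2 · 0 · 2 · 2 · 2 · 1
1 · 3 · 3 · 3 · 3 · 2
3 · 0 · 3 · 1 · 1 · 1
0 · 2 · 3 · 2 · 2 · 2

2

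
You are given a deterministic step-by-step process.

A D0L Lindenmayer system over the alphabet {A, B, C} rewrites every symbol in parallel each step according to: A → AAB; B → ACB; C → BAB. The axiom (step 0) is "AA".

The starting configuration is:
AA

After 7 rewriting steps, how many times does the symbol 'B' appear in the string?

k=0  AA
k=1  AABAAB
k=2  AABAABACBAABAABACB
k=3  AABAABACBAABAABACBAABBABACBAABAABACBAABAABACBAABBABACB
k=4  AABAABACBAABAABACBAABBABACBAABAABACBAABAABACBAABBABACBAABA…BACBAABAABACBAABAABACBAABBABACBAABAABACBACBAABACBAABBABACB  (len 162)
k=5  AABAABACBAABAABACBAABBABACBAABAABACBAABAABACBAABBABACBAABA…BACBAABBABACBAABAABACBAABBABACBAABAABACBACBAABACBAABBABACB  (len 486)
k=6  AABAABACBAABAABACBAABBABACBAABAABACBAABAABACBAABBABACBAABA…BACBAABBABACBAABAABACBAABBABACBAABAABACBACBAABACBAABBABACB  (len 1458)
k=7  AABAABACBAABAABACBAABBABACBAABAABACBAABAABACBAABBABACBAABA…BACBAABBABACBAABAABACBAABBABACBAABAABACBACBAABACBAABBABACB  (len 4374)

1640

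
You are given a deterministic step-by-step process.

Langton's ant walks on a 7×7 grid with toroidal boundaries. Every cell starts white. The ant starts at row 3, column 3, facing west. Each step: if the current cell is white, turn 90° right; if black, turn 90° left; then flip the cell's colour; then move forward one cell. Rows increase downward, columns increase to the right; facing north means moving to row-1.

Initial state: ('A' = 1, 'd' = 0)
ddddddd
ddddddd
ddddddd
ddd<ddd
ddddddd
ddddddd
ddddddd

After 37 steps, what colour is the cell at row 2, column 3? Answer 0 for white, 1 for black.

0) ddddddd
ddddddd
ddddddd
ddd<ddd
ddddddd
ddddddd
ddddddd
1) ddddddd
ddddddd
ddd^ddd
dddAddd
ddddddd
ddddddd
ddddddd
2) ddddddd
ddddddd
dddA>dd
dddAddd
ddddddd
ddddddd
ddddddd
3) ddddddd
ddddddd
dddAAdd
dddAvdd
ddddddd
ddddddd
ddddddd
4) ddddddd
ddddddd
dddAAdd
ddd<Add
ddddddd
ddddddd
ddddddd
5) ddddddd
ddddddd
dddAAdd
ddddAdd
dddvddd
ddddddd
ddddddd
6) ddddddd
ddddddd
dddAAdd
ddddAdd
dd<Addd
ddddddd
ddddddd
7) ddddddd
ddddddd
dddAAdd
dd^dAdd
ddAAddd
ddddddd
ddddddd
8) ddddddd
ddddddd
dddAAdd
ddA>Add
ddAAddd
ddddddd
ddddddd
9) ddddddd
ddddddd
dddAAdd
ddAAAdd
ddAvddd
ddddddd
ddddddd
10) ddddddd
ddddddd
dddAAdd
ddAAAdd
ddAd>dd
ddddddd
ddddddd
11) ddddddd
ddddddd
dddAAdd
ddAAAdd
ddAdAdd
ddddvdd
ddddddd
12) ddddddd
ddddddd
dddAAdd
ddAAAdd
ddAdAdd
ddd<Add
ddddddd
13) ddddddd
ddddddd
dddAAdd
ddAAAdd
ddA^Add
dddAAdd
ddddddd
14) ddddddd
ddddddd
dddAAdd
ddAAAdd
ddAA>dd
dddAAdd
ddddddd
15) ddddddd
ddddddd
dddAAdd
ddAA^dd
ddAAddd
dddAAdd
ddddddd
16) ddddddd
ddddddd
dddAAdd
ddA<ddd
ddAAddd
dddAAdd
ddddddd
17) ddddddd
ddddddd
dddAAdd
ddAdddd
ddAvddd
dddAAdd
ddddddd
18) ddddddd
ddddddd
dddAAdd
ddAdddd
ddAd>dd
dddAAdd
ddddddd
19) ddddddd
ddddddd
dddAAdd
ddAdddd
ddAdAdd
dddAvdd
ddddddd
20) ddddddd
ddddddd
dddAAdd
ddAdddd
ddAdAdd
dddAd>d
ddddddd
21) ddddddd
ddddddd
dddAAdd
ddAdddd
ddAdAdd
dddAdAd
dddddvd
22) ddddddd
ddddddd
dddAAdd
ddAdddd
ddAdAdd
dddAdAd
dddd<Ad
23) ddddddd
ddddddd
dddAAdd
ddAdddd
ddAdAdd
dddA^Ad
ddddAAd
24) ddddddd
ddddddd
dddAAdd
ddAdddd
ddAdAdd
dddAA>d
ddddAAd
25) ddddddd
ddddddd
dddAAdd
ddAdddd
ddAdA^d
dddAAdd
ddddAAd
26) ddddddd
ddddddd
dddAAdd
ddAdddd
ddAdAA>
dddAAdd
ddddAAd
27) ddddddd
ddddddd
dddAAdd
ddAdddd
ddAdAAA
dddAAdv
ddddAAd
28) ddddddd
ddddddd
dddAAdd
ddAdddd
ddAdAAA
dddAA<A
ddddAAd
29) ddddddd
ddddddd
dddAAdd
ddAdddd
ddAdA^A
dddAAAA
ddddAAd
30) ddddddd
ddddddd
dddAAdd
ddAdddd
ddAd<dA
dddAAAA
ddddAAd
31) ddddddd
ddddddd
dddAAdd
ddAdddd
ddAdddA
dddAvAA
ddddAAd
32) ddddddd
ddddddd
dddAAdd
ddAdddd
ddAdddA
dddAd>A
ddddAAd
33) ddddddd
ddddddd
dddAAdd
ddAdddd
ddAdd^A
dddAddA
ddddAAd
34) ddddddd
ddddddd
dddAAdd
ddAdddd
ddAddA>
dddAddA
ddddAAd
35) ddddddd
ddddddd
dddAAdd
ddAddd^
ddAddAd
dddAddA
ddddAAd
36) ddddddd
ddddddd
dddAAdd
>dAdddA
ddAddAd
dddAddA
ddddAAd
37) ddddddd
ddddddd
dddAAdd
AdAdddA
vdAddAd
dddAddA
ddddAAd

1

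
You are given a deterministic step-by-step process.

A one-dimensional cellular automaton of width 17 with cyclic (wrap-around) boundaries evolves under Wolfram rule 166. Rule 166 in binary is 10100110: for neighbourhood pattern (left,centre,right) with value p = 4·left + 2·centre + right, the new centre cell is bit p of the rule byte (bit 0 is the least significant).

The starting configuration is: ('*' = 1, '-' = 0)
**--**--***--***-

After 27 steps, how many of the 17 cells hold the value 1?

t=0: **--**--***--***-
t=1: ---*---*-*--*-*-*
t=2: --**--****-******
t=3: -*---*-**-*-****-
t=4: **--***--***-**--
t=5: ---*-*--*-*-*---*
t=6: --****-******--**
t=7: -*-**-*-****--*--
t=8: ***--***-**--**--
t=9: -*--*-*-*---*---*
t=10: **-******--**--**
t=11: *-*-****--*---*-*
t=12: -***-**--**--***-
t=13: *-*-*---*---*-*--
t=14: *****--**--****-*
t=15: ****--*---*-**-*-
t=16: -**--**--***--***
t=17: *---*---*-*--*-*-
t=18: *--**--****-*****
t=19: --*---*-**-*-****
t=20: -**--***--***-**-
t=21: *---*-*--*-*-*---
t=22: *--****-******--*
t=23: --*-**-*-****--*-
t=24: -***--***-**--**-
t=25: *-*--*-*-*---*---
t=26: ***-******--**--*
t=27: **-*-****--*---*-

9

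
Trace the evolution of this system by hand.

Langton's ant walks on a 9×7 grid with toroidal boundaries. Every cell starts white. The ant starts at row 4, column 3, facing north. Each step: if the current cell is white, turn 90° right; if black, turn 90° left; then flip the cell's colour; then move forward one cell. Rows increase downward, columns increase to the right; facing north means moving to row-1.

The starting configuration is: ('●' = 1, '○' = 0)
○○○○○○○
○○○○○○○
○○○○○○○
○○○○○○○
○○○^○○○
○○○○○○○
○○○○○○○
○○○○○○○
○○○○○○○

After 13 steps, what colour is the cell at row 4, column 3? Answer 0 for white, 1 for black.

1

t=0: ○○○○○○○
○○○○○○○
○○○○○○○
○○○○○○○
○○○^○○○
○○○○○○○
○○○○○○○
○○○○○○○
○○○○○○○
t=1: ○○○○○○○
○○○○○○○
○○○○○○○
○○○○○○○
○○○●>○○
○○○○○○○
○○○○○○○
○○○○○○○
○○○○○○○
t=2: ○○○○○○○
○○○○○○○
○○○○○○○
○○○○○○○
○○○●●○○
○○○○v○○
○○○○○○○
○○○○○○○
○○○○○○○
t=3: ○○○○○○○
○○○○○○○
○○○○○○○
○○○○○○○
○○○●●○○
○○○<●○○
○○○○○○○
○○○○○○○
○○○○○○○
t=4: ○○○○○○○
○○○○○○○
○○○○○○○
○○○○○○○
○○○^●○○
○○○●●○○
○○○○○○○
○○○○○○○
○○○○○○○
t=5: ○○○○○○○
○○○○○○○
○○○○○○○
○○○○○○○
○○<○●○○
○○○●●○○
○○○○○○○
○○○○○○○
○○○○○○○
t=6: ○○○○○○○
○○○○○○○
○○○○○○○
○○^○○○○
○○●○●○○
○○○●●○○
○○○○○○○
○○○○○○○
○○○○○○○
t=7: ○○○○○○○
○○○○○○○
○○○○○○○
○○●>○○○
○○●○●○○
○○○●●○○
○○○○○○○
○○○○○○○
○○○○○○○
t=8: ○○○○○○○
○○○○○○○
○○○○○○○
○○●●○○○
○○●v●○○
○○○●●○○
○○○○○○○
○○○○○○○
○○○○○○○
t=9: ○○○○○○○
○○○○○○○
○○○○○○○
○○●●○○○
○○<●●○○
○○○●●○○
○○○○○○○
○○○○○○○
○○○○○○○
t=10: ○○○○○○○
○○○○○○○
○○○○○○○
○○●●○○○
○○○●●○○
○○v●●○○
○○○○○○○
○○○○○○○
○○○○○○○
t=11: ○○○○○○○
○○○○○○○
○○○○○○○
○○●●○○○
○○○●●○○
○<●●●○○
○○○○○○○
○○○○○○○
○○○○○○○
t=12: ○○○○○○○
○○○○○○○
○○○○○○○
○○●●○○○
○^○●●○○
○●●●●○○
○○○○○○○
○○○○○○○
○○○○○○○
t=13: ○○○○○○○
○○○○○○○
○○○○○○○
○○●●○○○
○●>●●○○
○●●●●○○
○○○○○○○
○○○○○○○
○○○○○○○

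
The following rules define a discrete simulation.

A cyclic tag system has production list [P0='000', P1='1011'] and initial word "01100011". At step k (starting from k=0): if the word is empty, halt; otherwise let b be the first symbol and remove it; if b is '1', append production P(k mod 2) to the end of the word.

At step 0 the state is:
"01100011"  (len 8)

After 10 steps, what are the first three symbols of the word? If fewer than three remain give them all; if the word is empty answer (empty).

110

k=0  "01100011"  (len 8)
k=1  "1100011"  (len 7)
k=2  "1000111011"  (len 10)
k=3  "000111011000"  (len 12)
k=4  "00111011000"  (len 11)
k=5  "0111011000"  (len 10)
k=6  "111011000"  (len 9)
k=7  "11011000000"  (len 11)
k=8  "10110000001011"  (len 14)
k=9  "0110000001011000"  (len 16)
k=10  "110000001011000"  (len 15)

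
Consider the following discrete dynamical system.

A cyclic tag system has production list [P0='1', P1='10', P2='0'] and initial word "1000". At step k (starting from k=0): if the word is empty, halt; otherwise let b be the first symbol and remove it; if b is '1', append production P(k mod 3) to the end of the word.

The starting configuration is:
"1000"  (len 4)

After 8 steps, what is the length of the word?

0) "1000"  (len 4)
1) "0001"  (len 4)
2) "001"  (len 3)
3) "01"  (len 2)
4) "1"  (len 1)
5) "10"  (len 2)
6) "00"  (len 2)
7) "0"  (len 1)
8) (halted — word empty)

0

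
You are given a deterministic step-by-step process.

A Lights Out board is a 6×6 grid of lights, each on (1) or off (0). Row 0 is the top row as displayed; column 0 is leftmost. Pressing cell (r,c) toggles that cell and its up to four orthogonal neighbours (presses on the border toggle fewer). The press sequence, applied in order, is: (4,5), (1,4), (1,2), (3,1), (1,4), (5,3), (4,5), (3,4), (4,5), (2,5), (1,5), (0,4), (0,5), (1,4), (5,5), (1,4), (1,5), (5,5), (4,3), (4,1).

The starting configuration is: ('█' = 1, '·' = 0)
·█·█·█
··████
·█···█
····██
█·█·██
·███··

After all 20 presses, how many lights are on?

12

step 0: ·█·█·█
··████
·█···█
····██
█·█·██
·███··
step 1: ·█·█·█
··████
·█···█
····█·
█·█···
·███·█
step 2: ·█·███
··█···
·█··██
····█·
█·█···
·███·█
step 3: ·█████
·█·█··
·██·██
····█·
█·█···
·███·█
step 4: ·█████
·█·█··
··█·██
███·█·
███···
·███·█
step 5: ·███·█
·█··██
··█··█
███·█·
███···
·███·█
step 6: ·███·█
·█··██
··█··█
███·█·
████··
·█··██
step 7: ·███·█
·█··██
··█··█
███·██
██████
·█··█·
step 8: ·███·█
·█··██
··█·██
████··
████·█
·█··█·
step 9: ·███·█
·█··██
··█·██
████·█
█████·
·█··██
step 10: ·███·█
·█··█·
··█···
████··
█████·
·█··██
step 11: ·███··
·█···█
··█··█
████··
█████·
·█··██
step 12: ·██·██
·█··██
··█··█
████··
█████·
·█··██
step 13: ·██···
·█··█·
··█··█
████··
█████·
·█··██
step 14: ·██·█·
·█·█·█
··█·██
████··
█████·
·█··██
step 15: ·██·█·
·█·█·█
··█·██
████··
██████
·█····
step 16: ·██···
·█··█·
··█··█
████··
██████
·█····
step 17: ·██··█
·█···█
··█···
████··
██████
·█····
step 18: ·██··█
·█···█
··█···
████··
█████·
·█··██
step 19: ·██··█
·█···█
··█···
███···
██····
·█·███
step 20: ·██··█
·█···█
··█···
█·█···
··█···
···███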